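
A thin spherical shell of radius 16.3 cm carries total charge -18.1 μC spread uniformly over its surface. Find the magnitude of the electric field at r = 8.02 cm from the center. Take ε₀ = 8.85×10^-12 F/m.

Use a concentric Gaussian sphere at r = 8.02 cm (inside the shell, r < 16.3 cm).
All the charge is outside the Gaussian surface: Q_enc = 0, hence E = 0 everywhere inside the shell.

E = 0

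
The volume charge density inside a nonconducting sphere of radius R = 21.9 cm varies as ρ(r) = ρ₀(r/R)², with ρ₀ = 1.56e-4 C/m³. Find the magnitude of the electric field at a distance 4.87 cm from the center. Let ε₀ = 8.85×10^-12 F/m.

8.49×10^3 N/C

Symmetry ⇒ E = E(r) r̂. Gaussian sphere of radius r = 4.87 cm (r < R).
Integrate the density: Q_enc = 4π ∫₀^r ρ₀(r'/R)^2 r'² dr' = 4πρ₀ r^5/(5·R²) = 2.239e-9 C.
By Gauss's law, ∮E·dA = E·4πr² = Q_enc/ε₀.
E = |Q_enc|/(4πε₀r²) = (2.239e-9)/(4π·8.85×10^-12·(0.0487)²) = 8.49×10^3 N/C.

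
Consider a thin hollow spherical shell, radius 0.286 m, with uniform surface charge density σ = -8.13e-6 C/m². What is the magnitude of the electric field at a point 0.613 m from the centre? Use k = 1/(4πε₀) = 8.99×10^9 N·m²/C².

Take a concentric spherical Gaussian surface of radius r = 0.613 m (r > 0.286 m).
The entire shell is enclosed: Q_enc = σ·4πR² = (-8.13e-6)·4π·(0.286)² = -8.357e-6 C.
By Gauss's law, ∮E·dA = E·4πr² = Q_enc/ε₀.
E = k|Q_enc|/r² = (8.99×10^9)(8.357×10^-6)/(0.613)² = 2.00e5 N/C.

|E| = 2.00e5 N/C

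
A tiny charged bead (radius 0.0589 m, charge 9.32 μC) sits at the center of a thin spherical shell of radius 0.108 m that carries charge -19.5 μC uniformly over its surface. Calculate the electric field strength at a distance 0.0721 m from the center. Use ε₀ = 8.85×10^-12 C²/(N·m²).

E = 1.61×10^7 N/C

Take a concentric spherical Gaussian surface of radius r = 0.0721 m (between the bodies, 0.0589 m < r < 0.108 m).
Only the inner charge is enclosed; the outer shell contributes nothing inside itself. Q_enc = 9.32 μC = 9.32e-6 C.
Gauss's law: E·4πr² = Q_enc/ε₀.
E = |Q_enc|/(4πε₀r²) = (9.32×10^-6)/(4π·8.85×10^-12·(0.0721)²) = 1.61e7 N/C.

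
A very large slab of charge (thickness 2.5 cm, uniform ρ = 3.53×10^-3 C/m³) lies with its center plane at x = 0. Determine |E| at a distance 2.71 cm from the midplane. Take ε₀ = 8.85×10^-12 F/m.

4.99e6 N/C

The point |x| = 2.71 cm lies outside the slab (half-thickness 0.0125 m). A symmetric pillbox spanning the full slab encloses Q_enc = ρ·d·A.
Flux = 2EA ⇒ E = |ρ|d/(2ε₀), independent of distance outside.
E = (3.53×10^-3)(0.025)/(2·8.85×10^-12) = 4.99e6 N/C.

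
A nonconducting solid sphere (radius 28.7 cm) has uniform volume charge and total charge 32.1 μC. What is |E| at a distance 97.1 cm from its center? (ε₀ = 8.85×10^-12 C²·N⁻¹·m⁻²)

Symmetry ⇒ E = E(r) r̂. Gaussian sphere of radius r = 97.1 cm (r > R, so the entire charge is enclosed).
Q_enc = 32.1 μC = 3.21×10^-5 C.
Applying ∮E·dA = Q_enc/ε₀ with Φ = E(4πr²):
E = |Q_enc|/(4πε₀r²) = (3.21e-5)/(4π·8.85×10^-12·(0.971)²) = 3.06e5 N/C.

|E| = 3.06×10^5 N/C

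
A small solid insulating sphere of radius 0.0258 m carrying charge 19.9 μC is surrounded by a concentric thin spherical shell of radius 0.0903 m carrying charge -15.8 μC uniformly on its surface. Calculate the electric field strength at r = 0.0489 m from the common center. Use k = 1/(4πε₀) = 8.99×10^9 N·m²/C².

By spherical symmetry E is radial; choose a Gaussian sphere of radius r = 0.0489 m (between the bodies, 0.0258 m < r < 0.0903 m).
Only the inner charge is enclosed; the outer shell contributes nothing inside itself. Q_enc = 19.9 μC = 1.99×10^-5 C.
Applying ∮E·dA = Q_enc/ε₀ with Φ = E(4πr²):
E = k|Q_enc|/r² = (8.99×10^9)(1.99e-5)/(0.0489)² = 7.48e7 N/C.

|E| ≈ 7.48e7 N/C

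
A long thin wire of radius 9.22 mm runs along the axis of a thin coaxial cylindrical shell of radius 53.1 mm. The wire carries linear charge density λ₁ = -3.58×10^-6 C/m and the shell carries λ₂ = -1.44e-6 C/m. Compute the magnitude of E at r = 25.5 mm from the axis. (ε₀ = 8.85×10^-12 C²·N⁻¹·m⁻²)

By cylindrical symmetry E is radial; use a coaxial Gaussian cylinder of radius 25.5 mm and length L (between the conductors, 9.22 mm < r < 53.1 mm).
The shell at 53.1 mm lies outside the Gaussian surface, so λ_enc = λ₁ = -3.58e-6 C/m.
Since E is radial and uniform over the curved surface, Φ = E·2πrL = Q_enc/ε₀ = λ_enc L/ε₀.
E = |λ_enc|/(2πε₀r) = (3.58×10^-6)/(2π·8.85×10^-12·0.0255) = 2.52×10^6 N/C.

E ≈ 2.52×10^6 V/m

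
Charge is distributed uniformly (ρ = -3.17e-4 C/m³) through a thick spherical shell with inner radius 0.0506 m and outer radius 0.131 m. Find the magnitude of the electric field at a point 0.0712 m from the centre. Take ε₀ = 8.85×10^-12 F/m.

5.45×10^5 N/C

Use a concentric Gaussian sphere at r = 0.0712 m (within the shell material, 0.0506 m < r < 0.131 m).
Enclosed charge is the volume from a to r: Q_enc = (4π/3)ρ(r³ − a³) = -3.073×10^-7 C.
Gauss's law: E·4πr² = Q_enc/ε₀.
E = |Q_enc|/(4πε₀r²) = (3.073×10^-7)/(4π·8.85×10^-12·(0.0712)²) = 5.45×10^5 N/C.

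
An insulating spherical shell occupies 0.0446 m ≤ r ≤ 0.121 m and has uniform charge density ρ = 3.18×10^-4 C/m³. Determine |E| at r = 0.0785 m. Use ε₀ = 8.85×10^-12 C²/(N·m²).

By spherical symmetry E is radial; choose a Gaussian sphere of radius r = 0.0785 m (within the shell material, 0.0446 m < r < 0.121 m).
Enclosed charge is the volume from a to r: Q_enc = (4π/3)ρ(r³ − a³) = 5.262×10^-7 C.
Gauss's law: E·4πr² = Q_enc/ε₀.
E = |Q_enc|/(4πε₀r²) = (5.262e-7)/(4π·8.85×10^-12·(0.0785)²) = 7.68×10^5 N/C.

E ≈ 7.68×10^5 V/m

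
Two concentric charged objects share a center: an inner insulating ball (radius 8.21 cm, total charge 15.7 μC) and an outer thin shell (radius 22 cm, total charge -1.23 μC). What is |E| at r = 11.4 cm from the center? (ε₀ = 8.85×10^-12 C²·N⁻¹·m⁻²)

1.09e7 N/C

Symmetry ⇒ E = E(r) r̂. Gaussian sphere of radius r = 11.4 cm (between the bodies, 8.21 cm < r < 22 cm).
The shell at 22 cm lies outside the Gaussian surface, so Q_enc = 15.7 μC = 1.57×10^-5 C.
By Gauss's law, ∮E·dA = E·4πr² = Q_enc/ε₀.
E = |Q_enc|/(4πε₀r²) = (1.57e-5)/(4π·8.85×10^-12·(0.114)²) = 1.09×10^7 N/C.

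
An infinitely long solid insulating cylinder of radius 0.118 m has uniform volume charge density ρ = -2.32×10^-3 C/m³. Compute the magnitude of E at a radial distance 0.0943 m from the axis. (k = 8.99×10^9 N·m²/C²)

|E| = 1.24e7 N/C

Take a coaxial cylindrical Gaussian surface of radius r = 0.0943 m and length L (r < R).
Charge inside radius r per length L is ρ·πr²·L, so λ_enc = ρπr² = -6.481e-5 C/m.
By Gauss's law (flux through the curved wall only), E·2πrL = λ_enc L/ε₀.
E = 2k|λ_enc|/r = 2(8.99×10^9)(6.481×10^-5)/(0.0943) = 1.24e7 N/C.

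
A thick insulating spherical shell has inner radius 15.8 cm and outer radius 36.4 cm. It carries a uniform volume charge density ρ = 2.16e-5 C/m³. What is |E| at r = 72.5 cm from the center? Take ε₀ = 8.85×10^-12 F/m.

|E| ≈ 6.85e4 N/C

Take a concentric spherical Gaussian surface of radius r = 72.5 cm (r > 36.4 cm, enclosing the whole shell).
Q_enc = ρ·(4π/3)(b³ − a³) = (2.16e-5)·(4π/3)·((0.364)³ − (0.158)³) = 4.007e-6 C.
Gauss's law: E·4πr² = Q_enc/ε₀.
E = |Q_enc|/(4πε₀r²) = (4.007×10^-6)/(4π·8.85×10^-12·(0.725)²) = 6.85e4 N/C.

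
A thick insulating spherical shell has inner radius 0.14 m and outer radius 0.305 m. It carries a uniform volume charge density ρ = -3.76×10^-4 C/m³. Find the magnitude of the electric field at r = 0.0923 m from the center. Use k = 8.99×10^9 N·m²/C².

E = 0 (no enclosed charge)

Take a concentric spherical Gaussian surface of radius r = 0.0923 m (r < 0.14 m, inside the empty cavity).
No charge is enclosed, so by Gauss's law E·4πr² = 0 ⇒ E = 0.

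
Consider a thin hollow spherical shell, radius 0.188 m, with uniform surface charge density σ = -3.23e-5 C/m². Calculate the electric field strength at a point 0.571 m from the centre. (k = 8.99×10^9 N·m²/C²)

By spherical symmetry E is radial; choose a Gaussian sphere of radius r = 0.571 m (r > 0.188 m).
The entire shell is enclosed: Q_enc = σ·4πR² = (-3.23×10^-5)·4π·(0.188)² = -1.435×10^-5 C.
Gauss's law: E·4πr² = Q_enc/ε₀.
E = k|Q_enc|/r² = (8.99×10^9)(1.435e-5)/(0.571)² = 3.96×10^5 N/C.

E = 3.96e5 N/C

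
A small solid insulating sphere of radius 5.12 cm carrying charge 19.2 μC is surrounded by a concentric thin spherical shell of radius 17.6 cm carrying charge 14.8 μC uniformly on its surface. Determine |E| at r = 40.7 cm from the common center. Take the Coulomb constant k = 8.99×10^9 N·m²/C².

By spherical symmetry E is radial; choose a Gaussian sphere of radius r = 40.7 cm (r > 17.6 cm, enclosing both).
Q_enc = (19.2 μC) + (14.8 μC) = 3.40e-5 C.
Applying ∮E·dA = Q_enc/ε₀ with Φ = E(4πr²):
E = k|Q_enc|/r² = (8.99×10^9)(3.40×10^-5)/(0.407)² = 1.85×10^6 N/C.

|E| = 1.85×10^6 N/C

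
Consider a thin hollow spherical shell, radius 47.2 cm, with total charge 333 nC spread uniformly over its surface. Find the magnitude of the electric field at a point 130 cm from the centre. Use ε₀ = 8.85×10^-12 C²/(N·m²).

1.77×10^3 V/m

Symmetry ⇒ E = E(r) r̂. Gaussian sphere of radius r = 130 cm (r > 47.2 cm).
The entire shell is enclosed: Q_enc = 3.33×10^-7 C.
By Gauss's law, ∮E·dA = E·4πr² = Q_enc/ε₀.
E = |Q_enc|/(4πε₀r²) = (3.33×10^-7)/(4π·8.85×10^-12·(1.3)²) = 1.77e3 N/C.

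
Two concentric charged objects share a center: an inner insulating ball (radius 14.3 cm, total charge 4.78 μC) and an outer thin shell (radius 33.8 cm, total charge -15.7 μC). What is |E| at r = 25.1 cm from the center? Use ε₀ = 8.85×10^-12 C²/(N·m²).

E = 6.82e5 V/m

Take a concentric spherical Gaussian surface of radius r = 25.1 cm (between the bodies, 14.3 cm < r < 33.8 cm).
The shell at 33.8 cm lies outside the Gaussian surface, so Q_enc = 4.78 μC = 4.78e-6 C.
Gauss's law: E·4πr² = Q_enc/ε₀.
E = |Q_enc|/(4πε₀r²) = (4.78×10^-6)/(4π·8.85×10^-12·(0.251)²) = 6.82e5 N/C.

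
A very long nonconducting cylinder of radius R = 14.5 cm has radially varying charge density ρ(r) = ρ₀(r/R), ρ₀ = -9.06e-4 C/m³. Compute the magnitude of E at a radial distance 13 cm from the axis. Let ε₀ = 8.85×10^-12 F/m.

By cylindrical symmetry E is radial; use a coaxial Gaussian cylinder of radius 13 cm and length L (r < R).
λ_enc = ∫₀^r ρ(r')·2πr' dr' = (2πρ₀/R)·r^3/3 = -2.875×10^-5 C/m.
Gauss's law: E·2πrL = λ_enc L/ε₀.
E = |λ_enc|/(2πε₀r) = (2.875×10^-5)/(2π·8.85×10^-12·0.13) = 3.98×10^6 N/C.

|E| ≈ 3.98×10^6 N/C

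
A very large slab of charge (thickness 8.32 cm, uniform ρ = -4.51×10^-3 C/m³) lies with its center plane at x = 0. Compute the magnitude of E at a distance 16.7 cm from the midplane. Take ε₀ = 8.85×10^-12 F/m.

|E| ≈ 2.12×10^7 N/C

The point |x| = 16.7 cm lies outside the slab (half-thickness 0.0416 m). A symmetric pillbox spanning the full slab encloses Q_enc = ρ·d·A.
Flux = 2EA ⇒ E = |ρ|d/(2ε₀), independent of distance outside.
E = (4.51×10^-3)(0.0832)/(2·8.85×10^-12) = 2.12×10^7 N/C.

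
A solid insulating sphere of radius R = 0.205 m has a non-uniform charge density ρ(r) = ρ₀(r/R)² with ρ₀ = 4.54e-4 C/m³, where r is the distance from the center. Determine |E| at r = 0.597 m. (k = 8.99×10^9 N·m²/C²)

|E| = 2.48×10^5 N/C

Symmetry ⇒ E = E(r) r̂. Gaussian sphere of radius r = 0.597 m (r > R, all charge enclosed).
Q_enc = 4π ∫₀^R ρ₀(r'/R)^2 r'² dr' = 4πρ₀R³/5 = 9.83e-6 C.
By Gauss's law, ∮E·dA = E·4πr² = Q_enc/ε₀.
E = k|Q_enc|/r² = (8.99×10^9)(9.83×10^-6)/(0.597)² = 2.48e5 N/C.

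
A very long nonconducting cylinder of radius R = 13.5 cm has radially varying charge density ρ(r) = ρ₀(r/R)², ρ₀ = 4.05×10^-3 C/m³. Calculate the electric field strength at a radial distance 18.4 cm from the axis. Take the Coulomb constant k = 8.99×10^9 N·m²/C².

Choose a coaxial cylinder of radius r = 18.4 cm (arbitrary length L) as the Gaussian surface (r > R, full charge per length enclosed).
λ_enc = 2π ∫₀^R ρ₀(r'/R)^2 r' dr' = 2πρ₀R²/4 = 1.159×10^-4 C/m.
Applying ∮E·dA = Q_enc/ε₀ with the end caps contributing no flux:
E = 2k|λ_enc|/r = 2(8.99×10^9)(1.159e-4)/(0.184) = 1.13e7 N/C.

1.13×10^7 N/C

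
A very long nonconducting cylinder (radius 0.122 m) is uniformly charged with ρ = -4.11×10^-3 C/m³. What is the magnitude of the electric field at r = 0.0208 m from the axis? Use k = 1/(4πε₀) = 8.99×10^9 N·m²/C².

E = 4.83×10^6 N/C

Choose a coaxial cylinder of radius r = 0.0208 m (arbitrary length L) as the Gaussian surface (r < R).
Enclosed charge per unit length: λ_enc = ρ·πr² = (-4.11×10^-3)π(0.0208)² = -5.586e-6 C/m.
Gauss's law: E·2πrL = λ_enc L/ε₀.
E = 2k|λ_enc|/r = 2(8.99×10^9)(5.586×10^-6)/(0.0208) = 4.83e6 N/C.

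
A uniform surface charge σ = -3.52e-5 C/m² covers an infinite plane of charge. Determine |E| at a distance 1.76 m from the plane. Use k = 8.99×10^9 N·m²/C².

By planar symmetry E is perpendicular to the sheet and uniform; use a Gaussian pillbox with flat faces of area A on each side of the sheet.
Flux Φ = 2EA and Q_enc = σA, so 2EA = σA/ε₀ ⇒ E = |σ|/(2ε₀), independent of distance.
E = 2πk|σ| = 2π(8.99×10^9)(3.52e-5) = 1.99×10^6 N/C.

E = 1.99×10^6 V/m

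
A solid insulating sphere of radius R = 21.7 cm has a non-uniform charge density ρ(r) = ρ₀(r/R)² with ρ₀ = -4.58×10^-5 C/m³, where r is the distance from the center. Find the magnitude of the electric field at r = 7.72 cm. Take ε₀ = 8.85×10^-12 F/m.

Symmetry ⇒ E = E(r) r̂. Gaussian sphere of radius r = 7.72 cm (r < R).
Q_enc = ∫₀^r ρ(r')·4πr'² dr' = (4πρ₀/R²) ∫₀^r r'^4 dr' = 4πρ₀ r^5/(5·R²) = -6.703×10^-9 C.
By Gauss's law, ∮E·dA = E·4πr² = Q_enc/ε₀.
E = |Q_enc|/(4πε₀r²) = (6.703×10^-9)/(4π·8.85×10^-12·(0.0772)²) = 1.01e4 N/C.

E ≈ 1.01×10^4 N/C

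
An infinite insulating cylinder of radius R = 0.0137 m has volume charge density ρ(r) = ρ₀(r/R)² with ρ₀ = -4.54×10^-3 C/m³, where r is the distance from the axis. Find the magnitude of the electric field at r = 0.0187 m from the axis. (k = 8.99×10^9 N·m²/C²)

Choose a coaxial cylinder of radius r = 0.0187 m (arbitrary length L) as the Gaussian surface (r > R, full charge per length enclosed).
λ_enc = 2π ∫₀^R ρ₀(r'/R)^2 r' dr' = 2πρ₀R²/4 = -1.338e-6 C/m.
Gauss's law: E·2πrL = λ_enc L/ε₀.
E = 2k|λ_enc|/r = 2(8.99×10^9)(1.338×10^-6)/(0.0187) = 1.29e6 N/C.

E = 1.29e6 N/C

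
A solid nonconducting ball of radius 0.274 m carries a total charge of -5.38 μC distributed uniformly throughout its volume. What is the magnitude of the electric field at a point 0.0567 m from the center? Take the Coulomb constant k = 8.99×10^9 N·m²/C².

1.33×10^5 V/m

By spherical symmetry E is radial; choose a Gaussian sphere of radius r = 0.0567 m (r < R).
For a uniform sphere the enclosed fraction is (r/R)³, so Q_enc = (-5.38 μC)(0.0567/0.274)³ = -4.767e-8 C.
By Gauss's law, ∮E·dA = E·4πr² = Q_enc/ε₀.
E = k|Q_enc|/r² = (8.99×10^9)(4.767e-8)/(0.0567)² = 1.33×10^5 N/C.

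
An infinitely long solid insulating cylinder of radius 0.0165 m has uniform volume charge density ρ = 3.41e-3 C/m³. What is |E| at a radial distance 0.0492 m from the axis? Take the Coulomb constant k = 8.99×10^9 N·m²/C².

E = 1.07e6 N/C

By cylindrical symmetry E is radial; use a coaxial Gaussian cylinder of radius 0.0492 m and length L (r > 0.0165 m, full cross-section enclosed).
λ_enc = ρ·πR² = (3.41×10^-3)π(0.0165)² = 2.917×10^-6 C/m.
Gauss's law: E·2πrL = λ_enc L/ε₀.
E = 2k|λ_enc|/r = 2(8.99×10^9)(2.917e-6)/(0.0492) = 1.07×10^6 N/C.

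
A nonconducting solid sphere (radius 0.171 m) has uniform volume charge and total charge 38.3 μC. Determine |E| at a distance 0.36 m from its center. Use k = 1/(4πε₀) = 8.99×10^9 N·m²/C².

2.66×10^6 N/C

Use a concentric Gaussian sphere at r = 0.36 m (r > R, so the entire charge is enclosed).
Q_enc = 38.3 μC = 3.83×10^-5 C.
Applying ∮E·dA = Q_enc/ε₀ with Φ = E(4πr²):
E = k|Q_enc|/r² = (8.99×10^9)(3.83×10^-5)/(0.36)² = 2.66×10^6 N/C.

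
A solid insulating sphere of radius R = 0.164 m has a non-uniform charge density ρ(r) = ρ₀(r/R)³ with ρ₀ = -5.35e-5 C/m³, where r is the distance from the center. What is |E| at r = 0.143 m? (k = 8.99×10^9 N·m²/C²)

Symmetry ⇒ E = E(r) r̂. Gaussian sphere of radius r = 0.143 m (r < R).
Q_enc = ∫₀^r ρ(r')·4πr'² dr' = (4πρ₀/R³) ∫₀^r r'^5 dr' = 4πρ₀ r^6/(6·R³) = -2.172e-7 C.
By Gauss's law, ∮E·dA = E·4πr² = Q_enc/ε₀.
E = k|Q_enc|/r² = (8.99×10^9)(2.172e-7)/(0.143)² = 9.55×10^4 N/C.

|E| ≈ 9.55×10^4 N/C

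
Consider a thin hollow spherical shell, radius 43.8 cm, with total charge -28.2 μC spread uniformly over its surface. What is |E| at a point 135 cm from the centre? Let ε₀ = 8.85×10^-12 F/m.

1.39×10^5 N/C

Use a concentric Gaussian sphere at r = 135 cm (r > 43.8 cm).
The entire shell is enclosed: Q_enc = -2.82×10^-5 C.
Applying ∮E·dA = Q_enc/ε₀ with Φ = E(4πr²):
E = |Q_enc|/(4πε₀r²) = (2.82e-5)/(4π·8.85×10^-12·(1.35)²) = 1.39e5 N/C.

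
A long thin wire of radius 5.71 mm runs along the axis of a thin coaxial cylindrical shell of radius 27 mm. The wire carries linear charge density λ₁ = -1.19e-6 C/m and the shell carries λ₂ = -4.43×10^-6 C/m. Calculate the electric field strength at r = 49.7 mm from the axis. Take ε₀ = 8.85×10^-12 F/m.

Choose a coaxial cylinder of radius r = 49.7 mm (arbitrary length L) as the Gaussian surface (r > 27 mm, enclosing both).
λ_enc = λ₁ + λ₂ = (-1.19×10^-6) + (-4.43×10^-6) = -5.62×10^-6 C/m.
Applying ∮E·dA = Q_enc/ε₀ with the end caps contributing no flux:
E = |λ_enc|/(2πε₀r) = (5.62×10^-6)/(2π·8.85×10^-12·0.0497) = 2.03×10^6 N/C.

2.03×10^6 N/C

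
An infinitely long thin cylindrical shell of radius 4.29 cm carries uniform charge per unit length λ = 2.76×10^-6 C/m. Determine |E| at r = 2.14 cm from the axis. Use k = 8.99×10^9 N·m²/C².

|E| = 0 N/C

Coaxial Gaussian cylinder, radius r = 2.14 cm, length L (r < 4.29 cm, inside the shell).
No charge is enclosed, so Gauss's law gives E·2πrL = 0 ⇒ E = 0.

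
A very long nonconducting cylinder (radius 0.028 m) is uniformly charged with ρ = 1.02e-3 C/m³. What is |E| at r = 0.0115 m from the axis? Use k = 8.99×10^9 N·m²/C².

Coaxial Gaussian cylinder, radius r = 0.0115 m, length L (r < R).
Enclosed charge per unit length: λ_enc = ρ·πr² = (1.02×10^-3)π(0.0115)² = 4.238×10^-7 C/m.
Since E is radial and uniform over the curved surface, Φ = E·2πrL = Q_enc/ε₀ = λ_enc L/ε₀.
E = 2k|λ_enc|/r = 2(8.99×10^9)(4.238×10^-7)/(0.0115) = 6.63e5 N/C.

6.63×10^5 V/m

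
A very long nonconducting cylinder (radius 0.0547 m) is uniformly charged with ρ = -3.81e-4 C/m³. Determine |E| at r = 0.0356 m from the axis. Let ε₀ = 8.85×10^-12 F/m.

By cylindrical symmetry E is radial; use a coaxial Gaussian cylinder of radius 0.0356 m and length L (r < R).
Enclosed charge per unit length: λ_enc = ρ·πr² = (-3.81e-4)π(0.0356)² = -1.517e-6 C/m.
Since E is radial and uniform over the curved surface, Φ = E·2πrL = Q_enc/ε₀ = λ_enc L/ε₀.
E = |λ_enc|/(2πε₀r) = (1.517×10^-6)/(2π·8.85×10^-12·0.0356) = 7.66×10^5 N/C.

E ≈ 7.66×10^5 N/C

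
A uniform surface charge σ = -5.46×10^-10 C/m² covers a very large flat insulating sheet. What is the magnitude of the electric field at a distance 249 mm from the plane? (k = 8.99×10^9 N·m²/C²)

The symmetry is planar: E is normal to the sheet and the same magnitude on both sides. Take a pillbox straddling the sheet with end-cap area A.
Flux Φ = 2EA and Q_enc = σA, so 2EA = σA/ε₀ ⇒ E = |σ|/(2ε₀), independent of distance.
E = 2πk|σ| = 2π(8.99×10^9)(5.46e-10) = 30.8 N/C.

E ≈ 30.8 N/C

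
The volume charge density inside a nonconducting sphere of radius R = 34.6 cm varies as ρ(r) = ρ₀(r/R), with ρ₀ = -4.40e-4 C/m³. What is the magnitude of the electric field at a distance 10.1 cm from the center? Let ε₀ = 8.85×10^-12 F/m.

|E| ≈ 3.66×10^5 N/C

Use a concentric Gaussian sphere at r = 10.1 cm (r < R).
Q_enc = ∫₀^r ρ(r')·4πr'² dr' = (4πρ₀/R) ∫₀^r r'^3 dr' = 4πρ₀ r^4/(4·R) = -4.157e-7 C.
Gauss's law: E·4πr² = Q_enc/ε₀.
E = |Q_enc|/(4πε₀r²) = (4.157×10^-7)/(4π·8.85×10^-12·(0.101)²) = 3.66×10^5 N/C.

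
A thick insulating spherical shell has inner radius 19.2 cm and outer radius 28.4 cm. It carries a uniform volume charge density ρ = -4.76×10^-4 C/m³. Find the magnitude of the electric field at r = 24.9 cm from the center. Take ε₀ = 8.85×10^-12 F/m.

E = 2.42e6 N/C

Use a concentric Gaussian sphere at r = 24.9 cm (within the shell material, 19.2 cm < r < 28.4 cm).
Enclosed charge is the volume from a to r: Q_enc = (4π/3)ρ(r³ − a³) = -1.667×10^-5 C.
Since E is radial and uniform over the Gaussian sphere, Φ = E·4πr² = Q_enc/ε₀.
E = |Q_enc|/(4πε₀r²) = (1.667×10^-5)/(4π·8.85×10^-12·(0.249)²) = 2.42×10^6 N/C.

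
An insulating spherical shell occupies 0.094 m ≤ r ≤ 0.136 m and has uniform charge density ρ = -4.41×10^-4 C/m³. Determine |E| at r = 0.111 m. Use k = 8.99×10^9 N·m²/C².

E ≈ 7.24×10^5 N/C

By spherical symmetry E is radial; choose a Gaussian sphere of radius r = 0.111 m (within the shell material, 0.094 m < r < 0.136 m).
Enclosed charge is the volume from a to r: Q_enc = (4π/3)ρ(r³ − a³) = -9.921×10^-7 C.
Since E is radial and uniform over the Gaussian sphere, Φ = E·4πr² = Q_enc/ε₀.
E = k|Q_enc|/r² = (8.99×10^9)(9.921×10^-7)/(0.111)² = 7.24×10^5 N/C.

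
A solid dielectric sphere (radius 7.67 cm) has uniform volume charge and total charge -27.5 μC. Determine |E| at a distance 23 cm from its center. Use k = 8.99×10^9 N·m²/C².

By spherical symmetry E is radial; choose a Gaussian sphere of radius r = 23 cm (r > R, so the entire charge is enclosed).
Q_enc = -27.5 μC = -2.75e-5 C.
Applying ∮E·dA = Q_enc/ε₀ with Φ = E(4πr²):
E = k|Q_enc|/r² = (8.99×10^9)(2.75×10^-5)/(0.23)² = 4.67×10^6 N/C.

4.67×10^6 N/C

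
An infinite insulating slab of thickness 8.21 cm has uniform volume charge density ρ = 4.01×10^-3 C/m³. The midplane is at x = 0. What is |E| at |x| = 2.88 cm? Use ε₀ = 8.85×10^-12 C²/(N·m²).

By symmetry E is perpendicular to the slab. A Gaussian pillbox from −2.88 cm to +2.88 cm (face area A) lies entirely within the slab.
Q_enc = ρ·(2x)·A and flux = 2EA, so 2EA = 2ρxA/ε₀ ⇒ E = |ρ|x/ε₀.
E = (4.01×10^-3)(0.0288)/(8.85×10^-12) = 1.30e7 N/C.

|E| ≈ 1.30e7 N/C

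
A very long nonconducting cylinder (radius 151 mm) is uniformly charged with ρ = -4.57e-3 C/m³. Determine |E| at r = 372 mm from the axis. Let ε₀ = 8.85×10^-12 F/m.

Coaxial Gaussian cylinder, radius r = 372 mm, length L (r > 151 mm, full cross-section enclosed).
λ_enc = ρ·πR² = (-4.57×10^-3)π(0.151)² = -3.274×10^-4 C/m.
Gauss's law: E·2πrL = λ_enc L/ε₀.
E = |λ_enc|/(2πε₀r) = (3.274×10^-4)/(2π·8.85×10^-12·0.372) = 1.58×10^7 N/C.

|E| ≈ 1.58×10^7 N/C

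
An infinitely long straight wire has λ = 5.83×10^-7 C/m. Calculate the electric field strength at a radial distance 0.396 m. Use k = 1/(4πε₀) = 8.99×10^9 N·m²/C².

By cylindrical symmetry E is radial; use a coaxial Gaussian cylinder of radius 0.396 m and length L.
Q_enc = λL, so λ_enc = 5.83e-7 C/m.
Applying ∮E·dA = Q_enc/ε₀ with the end caps contributing no flux:
E = 2k|λ_enc|/r = 2(8.99×10^9)(5.83×10^-7)/(0.396) = 2.65e4 N/C.

|E| ≈ 2.65e4 V/m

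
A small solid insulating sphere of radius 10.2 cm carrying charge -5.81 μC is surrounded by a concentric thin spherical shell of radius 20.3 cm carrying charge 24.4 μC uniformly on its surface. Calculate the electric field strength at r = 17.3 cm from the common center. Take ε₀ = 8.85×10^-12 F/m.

1.75×10^6 N/C

Use a concentric Gaussian sphere at r = 17.3 cm (between the bodies, 10.2 cm < r < 20.3 cm).
The shell at 20.3 cm lies outside the Gaussian surface, so Q_enc = -5.81 μC = -5.81×10^-6 C.
By Gauss's law, ∮E·dA = E·4πr² = Q_enc/ε₀.
E = |Q_enc|/(4πε₀r²) = (5.81e-6)/(4π·8.85×10^-12·(0.173)²) = 1.75e6 N/C.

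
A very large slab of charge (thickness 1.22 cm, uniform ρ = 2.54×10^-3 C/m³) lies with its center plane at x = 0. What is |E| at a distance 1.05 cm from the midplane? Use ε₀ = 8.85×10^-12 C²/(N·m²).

The point |x| = 1.05 cm lies outside the slab (half-thickness 0.0061 m). A symmetric pillbox spanning the full slab encloses Q_enc = ρ·d·A.
Flux = 2EA ⇒ E = |ρ|d/(2ε₀), independent of distance outside.
E = (2.54e-3)(0.0122)/(2·8.85×10^-12) = 1.75×10^6 N/C.

E = 1.75×10^6 N/C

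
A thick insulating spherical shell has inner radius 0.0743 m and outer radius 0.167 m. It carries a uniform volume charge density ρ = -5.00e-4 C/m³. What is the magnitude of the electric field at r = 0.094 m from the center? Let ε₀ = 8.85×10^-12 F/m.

Take a concentric spherical Gaussian surface of radius r = 0.094 m (within the shell material, 0.0743 m < r < 0.167 m).
Only the shell between 0.0743 m and r is enclosed: Q_enc = ρ·(4π/3)(r³ − a³) = (-5.00e-4)·(4π/3)·((0.094)³ − (0.0743)³) = -8.805e-7 C.
Since E is radial and uniform over the Gaussian sphere, Φ = E·4πr² = Q_enc/ε₀.
E = |Q_enc|/(4πε₀r²) = (8.805×10^-7)/(4π·8.85×10^-12·(0.094)²) = 8.96×10^5 N/C.

E ≈ 8.96e5 N/C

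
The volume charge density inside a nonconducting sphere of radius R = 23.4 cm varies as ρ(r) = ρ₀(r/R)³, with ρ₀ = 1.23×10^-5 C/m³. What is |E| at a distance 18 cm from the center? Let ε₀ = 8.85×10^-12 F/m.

E ≈ 1.90e4 N/C

Symmetry ⇒ E = E(r) r̂. Gaussian sphere of radius r = 18 cm (r < R).
Integrate the density: Q_enc = 4π ∫₀^r ρ₀(r'/R)^3 r'² dr' = 4πρ₀ r^6/(6·R³) = 6.838e-8 C.
Since E is radial and uniform over the Gaussian sphere, Φ = E·4πr² = Q_enc/ε₀.
E = |Q_enc|/(4πε₀r²) = (6.838×10^-8)/(4π·8.85×10^-12·(0.18)²) = 1.90e4 N/C.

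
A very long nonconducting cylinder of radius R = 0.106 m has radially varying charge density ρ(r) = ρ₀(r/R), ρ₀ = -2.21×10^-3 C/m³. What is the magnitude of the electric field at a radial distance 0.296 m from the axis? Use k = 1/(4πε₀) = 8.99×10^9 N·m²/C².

Coaxial Gaussian cylinder, radius r = 0.296 m, length L (r > R, full charge per length enclosed).
λ_enc = 2π ∫₀^R ρ₀(r'/R)^1 r' dr' = 2πρ₀R²/3 = -5.201×10^-5 C/m.
Since E is radial and uniform over the curved surface, Φ = E·2πrL = Q_enc/ε₀ = λ_enc L/ε₀.
E = 2k|λ_enc|/r = 2(8.99×10^9)(5.201e-5)/(0.296) = 3.16×10^6 N/C.

|E| = 3.16×10^6 N/C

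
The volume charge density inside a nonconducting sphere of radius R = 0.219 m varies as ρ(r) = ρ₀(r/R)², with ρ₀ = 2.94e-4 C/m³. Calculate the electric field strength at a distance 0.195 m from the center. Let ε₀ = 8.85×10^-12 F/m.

Use a concentric Gaussian sphere at r = 0.195 m (r < R).
Q_enc = ∫₀^r ρ(r')·4πr'² dr' = (4πρ₀/R²) ∫₀^r r'^4 dr' = 4πρ₀ r^5/(5·R²) = 4.344×10^-6 C.
By Gauss's law, ∮E·dA = E·4πr² = Q_enc/ε₀.
E = |Q_enc|/(4πε₀r²) = (4.344×10^-6)/(4π·8.85×10^-12·(0.195)²) = 1.03×10^6 N/C.

|E| = 1.03×10^6 V/m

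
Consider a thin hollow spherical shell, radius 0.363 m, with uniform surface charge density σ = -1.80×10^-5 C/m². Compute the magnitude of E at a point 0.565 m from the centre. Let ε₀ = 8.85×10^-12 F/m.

|E| = 8.40×10^5 N/C

By spherical symmetry E is radial; choose a Gaussian sphere of radius r = 0.565 m (r > 0.363 m).
The entire shell is enclosed: Q_enc = σ·4πR² = (-1.80×10^-5)·4π·(0.363)² = -2.981×10^-5 C.
Applying ∮E·dA = Q_enc/ε₀ with Φ = E(4πr²):
E = |Q_enc|/(4πε₀r²) = (2.981e-5)/(4π·8.85×10^-12·(0.565)²) = 8.40×10^5 N/C.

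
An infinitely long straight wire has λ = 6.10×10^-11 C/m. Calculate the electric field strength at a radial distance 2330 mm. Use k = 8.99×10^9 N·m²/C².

E = 0.471 V/m

Choose a coaxial cylinder of radius r = 2330 mm (arbitrary length L) as the Gaussian surface.
Q_enc = λL, so λ_enc = 6.10e-11 C/m.
By Gauss's law (flux through the curved wall only), E·2πrL = λ_enc L/ε₀.
E = 2k|λ_enc|/r = 2(8.99×10^9)(6.10×10^-11)/(2.33) = 0.471 N/C.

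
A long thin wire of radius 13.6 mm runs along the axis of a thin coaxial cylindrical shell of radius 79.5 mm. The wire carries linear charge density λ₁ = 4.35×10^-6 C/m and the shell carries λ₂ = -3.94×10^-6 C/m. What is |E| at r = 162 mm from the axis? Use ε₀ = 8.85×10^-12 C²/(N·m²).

Take a coaxial cylindrical Gaussian surface of radius r = 162 mm and length L (r > 79.5 mm, enclosing both).
λ_enc = λ₁ + λ₂ = (4.35×10^-6) + (-3.94e-6) = 4.10×10^-7 C/m.
Since E is radial and uniform over the curved surface, Φ = E·2πrL = Q_enc/ε₀ = λ_enc L/ε₀.
E = |λ_enc|/(2πε₀r) = (4.10e-7)/(2π·8.85×10^-12·0.162) = 4.55×10^4 N/C.

4.55×10^4 N/C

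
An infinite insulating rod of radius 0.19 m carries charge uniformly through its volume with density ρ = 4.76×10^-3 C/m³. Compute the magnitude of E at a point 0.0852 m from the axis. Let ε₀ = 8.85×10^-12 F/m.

2.29×10^7 V/m

Take a coaxial cylindrical Gaussian surface of radius r = 0.0852 m and length L (r < R).
Charge inside radius r per length L is ρ·πr²·L, so λ_enc = ρπr² = 1.086e-4 C/m.
By Gauss's law (flux through the curved wall only), E·2πrL = λ_enc L/ε₀.
E = |λ_enc|/(2πε₀r) = (1.086×10^-4)/(2π·8.85×10^-12·0.0852) = 2.29×10^7 N/C.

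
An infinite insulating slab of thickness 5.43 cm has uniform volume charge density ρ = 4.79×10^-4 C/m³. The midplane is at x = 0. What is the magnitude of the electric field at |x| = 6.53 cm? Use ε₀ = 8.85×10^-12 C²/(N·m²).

E = 1.47×10^6 N/C

The point |x| = 6.53 cm lies outside the slab (half-thickness 0.02715 m). A symmetric pillbox spanning the full slab encloses Q_enc = ρ·d·A.
Flux = 2EA ⇒ E = |ρ|d/(2ε₀), independent of distance outside.
E = (4.79×10^-4)(0.0543)/(2·8.85×10^-12) = 1.47×10^6 N/C.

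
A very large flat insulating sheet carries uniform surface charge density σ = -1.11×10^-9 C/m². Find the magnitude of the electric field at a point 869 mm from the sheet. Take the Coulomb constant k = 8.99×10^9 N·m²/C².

By planar symmetry E is perpendicular to the sheet and uniform; use a Gaussian pillbox with flat faces of area A on each side of the sheet.
Flux Φ = 2EA and Q_enc = σA, so 2EA = σA/ε₀ ⇒ E = |σ|/(2ε₀), independent of distance.
E = 2πk|σ| = 2π(8.99×10^9)(1.11e-9) = 62.7 N/C.

E = 62.7 N/C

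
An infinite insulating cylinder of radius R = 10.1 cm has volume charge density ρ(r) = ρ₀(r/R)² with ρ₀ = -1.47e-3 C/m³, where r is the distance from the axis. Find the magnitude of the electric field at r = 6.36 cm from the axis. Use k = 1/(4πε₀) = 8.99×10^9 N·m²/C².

|E| = 1.05×10^6 N/C

Choose a coaxial cylinder of radius r = 6.36 cm (arbitrary length L) as the Gaussian surface (r < R).
λ_enc = ∫₀^r ρ(r')·2πr' dr' = (2πρ₀/R²)·r^4/4 = -3.704×10^-6 C/m.
Since E is radial and uniform over the curved surface, Φ = E·2πrL = Q_enc/ε₀ = λ_enc L/ε₀.
E = 2k|λ_enc|/r = 2(8.99×10^9)(3.704e-6)/(0.0636) = 1.05×10^6 N/C.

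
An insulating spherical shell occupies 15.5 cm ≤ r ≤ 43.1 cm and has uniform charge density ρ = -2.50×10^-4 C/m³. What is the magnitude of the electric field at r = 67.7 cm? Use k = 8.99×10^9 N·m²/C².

|E| ≈ 1.57×10^6 N/C

Symmetry ⇒ E = E(r) r̂. Gaussian sphere of radius r = 67.7 cm (r > 43.1 cm, enclosing the whole shell).
Q_enc = ρ·(4π/3)(b³ − a³) = (-2.50×10^-4)·(4π/3)·((0.431)³ − (0.155)³) = -7.994×10^-5 C.
Since E is radial and uniform over the Gaussian sphere, Φ = E·4πr² = Q_enc/ε₀.
E = k|Q_enc|/r² = (8.99×10^9)(7.994×10^-5)/(0.677)² = 1.57e6 N/C.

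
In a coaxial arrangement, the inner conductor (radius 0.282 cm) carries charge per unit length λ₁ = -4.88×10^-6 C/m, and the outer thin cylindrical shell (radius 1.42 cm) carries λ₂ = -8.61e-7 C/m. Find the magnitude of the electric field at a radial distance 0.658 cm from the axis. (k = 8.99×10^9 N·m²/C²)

1.33e7 N/C

Coaxial Gaussian cylinder, radius r = 0.658 cm, length L (between the conductors, 0.282 cm < r < 1.42 cm).
Only the inner wire is enclosed; the outer shell contributes nothing inside itself. λ_enc = λ₁ = -4.88×10^-6 C/m.
By Gauss's law (flux through the curved wall only), E·2πrL = λ_enc L/ε₀.
E = 2k|λ_enc|/r = 2(8.99×10^9)(4.88e-6)/(0.00658) = 1.33×10^7 N/C.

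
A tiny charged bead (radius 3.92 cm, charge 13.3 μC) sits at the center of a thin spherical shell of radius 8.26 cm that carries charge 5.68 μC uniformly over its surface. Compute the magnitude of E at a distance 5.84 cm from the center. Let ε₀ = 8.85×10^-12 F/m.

|E| ≈ 3.51×10^7 N/C

Use a concentric Gaussian sphere at r = 5.84 cm (between the bodies, 3.92 cm < r < 8.26 cm).
Only the inner charge is enclosed; the outer shell contributes nothing inside itself. Q_enc = 13.3 μC = 1.33×10^-5 C.
Applying ∮E·dA = Q_enc/ε₀ with Φ = E(4πr²):
E = |Q_enc|/(4πε₀r²) = (1.33×10^-5)/(4π·8.85×10^-12·(0.0584)²) = 3.51×10^7 N/C.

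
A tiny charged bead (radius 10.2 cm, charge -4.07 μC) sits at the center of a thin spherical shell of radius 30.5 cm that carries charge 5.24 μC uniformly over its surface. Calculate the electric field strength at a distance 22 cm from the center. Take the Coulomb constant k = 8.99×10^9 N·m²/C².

E = 7.56×10^5 N/C

By spherical symmetry E is radial; choose a Gaussian sphere of radius r = 22 cm (between the bodies, 10.2 cm < r < 30.5 cm).
Only the inner charge is enclosed; the outer shell contributes nothing inside itself. Q_enc = -4.07 μC = -4.07×10^-6 C.
Applying ∮E·dA = Q_enc/ε₀ with Φ = E(4πr²):
E = k|Q_enc|/r² = (8.99×10^9)(4.07e-6)/(0.22)² = 7.56e5 N/C.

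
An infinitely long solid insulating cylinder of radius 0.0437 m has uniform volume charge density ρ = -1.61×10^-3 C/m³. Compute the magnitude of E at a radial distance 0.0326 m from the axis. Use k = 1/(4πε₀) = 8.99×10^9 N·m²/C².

Take a coaxial cylindrical Gaussian surface of radius r = 0.0326 m and length L (r < R).
Enclosed charge per unit length: λ_enc = ρ·πr² = (-1.61e-3)π(0.0326)² = -5.375e-6 C/m.
Gauss's law: E·2πrL = λ_enc L/ε₀.
E = 2k|λ_enc|/r = 2(8.99×10^9)(5.375e-6)/(0.0326) = 2.96×10^6 N/C.

|E| ≈ 2.96×10^6 N/C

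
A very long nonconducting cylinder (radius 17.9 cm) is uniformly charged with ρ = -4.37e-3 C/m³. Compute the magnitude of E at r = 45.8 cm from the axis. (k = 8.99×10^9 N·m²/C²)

Coaxial Gaussian cylinder, radius r = 45.8 cm, length L (r > 17.9 cm, full cross-section enclosed).
λ_enc = ρ·πR² = (-4.37e-3)π(0.179)² = -4.399×10^-4 C/m.
Applying ∮E·dA = Q_enc/ε₀ with the end caps contributing no flux:
E = 2k|λ_enc|/r = 2(8.99×10^9)(4.399×10^-4)/(0.458) = 1.73e7 N/C.

|E| = 1.73×10^7 N/C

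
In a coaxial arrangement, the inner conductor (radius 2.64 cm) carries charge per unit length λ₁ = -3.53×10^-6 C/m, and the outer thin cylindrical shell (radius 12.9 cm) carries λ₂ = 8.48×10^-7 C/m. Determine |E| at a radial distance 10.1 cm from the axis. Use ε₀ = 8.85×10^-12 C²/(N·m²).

Coaxial Gaussian cylinder, radius r = 10.1 cm, length L (between the conductors, 2.64 cm < r < 12.9 cm).
The shell at 12.9 cm lies outside the Gaussian surface, so λ_enc = λ₁ = -3.53×10^-6 C/m.
Since E is radial and uniform over the curved surface, Φ = E·2πrL = Q_enc/ε₀ = λ_enc L/ε₀.
E = |λ_enc|/(2πε₀r) = (3.53×10^-6)/(2π·8.85×10^-12·0.101) = 6.29×10^5 N/C.

E ≈ 6.29×10^5 N/C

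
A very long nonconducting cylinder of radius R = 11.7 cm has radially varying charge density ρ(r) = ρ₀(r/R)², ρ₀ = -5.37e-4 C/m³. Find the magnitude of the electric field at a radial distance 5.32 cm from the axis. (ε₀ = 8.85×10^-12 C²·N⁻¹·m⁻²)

Take a coaxial cylindrical Gaussian surface of radius r = 5.32 cm and length L (r < R).
λ_enc = ∫₀^r ρ(r')·2πr' dr' = (2πρ₀/R²)·r^4/4 = -4.936e-7 C/m.
By Gauss's law (flux through the curved wall only), E·2πrL = λ_enc L/ε₀.
E = |λ_enc|/(2πε₀r) = (4.936e-7)/(2π·8.85×10^-12·0.0532) = 1.67e5 N/C.

E = 1.67e5 N/C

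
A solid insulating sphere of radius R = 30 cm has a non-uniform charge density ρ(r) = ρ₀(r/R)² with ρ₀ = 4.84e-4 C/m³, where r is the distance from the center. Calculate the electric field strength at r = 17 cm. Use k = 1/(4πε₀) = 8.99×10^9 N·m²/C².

Use a concentric Gaussian sphere at r = 17 cm (r < R).
Q_enc = ∫₀^r ρ(r')·4πr'² dr' = (4πρ₀/R²) ∫₀^r r'^4 dr' = 4πρ₀ r^5/(5·R²) = 1.919×10^-6 C.
By Gauss's law, ∮E·dA = E·4πr² = Q_enc/ε₀.
E = k|Q_enc|/r² = (8.99×10^9)(1.919×10^-6)/(0.17)² = 5.97×10^5 N/C.

|E| = 5.97×10^5 V/m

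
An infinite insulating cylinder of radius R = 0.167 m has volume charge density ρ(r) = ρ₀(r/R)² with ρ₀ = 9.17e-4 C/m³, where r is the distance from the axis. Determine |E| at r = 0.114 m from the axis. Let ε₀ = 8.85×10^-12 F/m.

Take a coaxial cylindrical Gaussian surface of radius r = 0.114 m and length L (r < R).
λ_enc = ∫₀^r ρ(r')·2πr' dr' = (2πρ₀/R²)·r^4/4 = 8.723e-6 C/m.
By Gauss's law (flux through the curved wall only), E·2πrL = λ_enc L/ε₀.
E = |λ_enc|/(2πε₀r) = (8.723×10^-6)/(2π·8.85×10^-12·0.114) = 1.38e6 N/C.

E ≈ 1.38×10^6 N/C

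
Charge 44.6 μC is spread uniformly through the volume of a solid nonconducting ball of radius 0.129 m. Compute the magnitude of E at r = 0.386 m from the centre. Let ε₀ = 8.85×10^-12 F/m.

Use a concentric Gaussian sphere at r = 0.386 m (r > R, so the entire charge is enclosed).
Q_enc = 44.6 μC = 4.46×10^-5 C.
Applying ∮E·dA = Q_enc/ε₀ with Φ = E(4πr²):
E = |Q_enc|/(4πε₀r²) = (4.46e-5)/(4π·8.85×10^-12·(0.386)²) = 2.69e6 N/C.

E ≈ 2.69×10^6 N/C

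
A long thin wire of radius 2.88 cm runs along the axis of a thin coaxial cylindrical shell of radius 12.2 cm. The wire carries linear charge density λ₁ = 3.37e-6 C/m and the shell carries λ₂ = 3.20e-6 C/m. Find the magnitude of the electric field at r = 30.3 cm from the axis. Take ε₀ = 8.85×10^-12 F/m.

E = 3.90×10^5 V/m

By cylindrical symmetry E is radial; use a coaxial Gaussian cylinder of radius 30.3 cm and length L (r > 12.2 cm, enclosing both).
λ_enc = λ₁ + λ₂ = (3.37×10^-6) + (3.20e-6) = 6.57e-6 C/m.
Since E is radial and uniform over the curved surface, Φ = E·2πrL = Q_enc/ε₀ = λ_enc L/ε₀.
E = |λ_enc|/(2πε₀r) = (6.57e-6)/(2π·8.85×10^-12·0.303) = 3.90×10^5 N/C.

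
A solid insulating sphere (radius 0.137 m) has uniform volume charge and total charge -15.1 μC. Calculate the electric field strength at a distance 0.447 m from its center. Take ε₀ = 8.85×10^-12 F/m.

By spherical symmetry E is radial; choose a Gaussian sphere of radius r = 0.447 m (r > R, so the entire charge is enclosed).
Q_enc = -15.1 μC = -1.51e-5 C.
Applying ∮E·dA = Q_enc/ε₀ with Φ = E(4πr²):
E = |Q_enc|/(4πε₀r²) = (1.51×10^-5)/(4π·8.85×10^-12·(0.447)²) = 6.80e5 N/C.

6.80×10^5 N/C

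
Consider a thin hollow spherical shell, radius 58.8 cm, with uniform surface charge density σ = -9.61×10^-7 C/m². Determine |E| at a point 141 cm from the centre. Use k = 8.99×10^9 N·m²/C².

1.89e4 N/C

By spherical symmetry E is radial; choose a Gaussian sphere of radius r = 141 cm (r > 58.8 cm).
The entire shell is enclosed: Q_enc = σ·4πR² = (-9.61×10^-7)·4π·(0.588)² = -4.175e-6 C.
Applying ∮E·dA = Q_enc/ε₀ with Φ = E(4πr²):
E = k|Q_enc|/r² = (8.99×10^9)(4.175×10^-6)/(1.41)² = 1.89×10^4 N/C.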